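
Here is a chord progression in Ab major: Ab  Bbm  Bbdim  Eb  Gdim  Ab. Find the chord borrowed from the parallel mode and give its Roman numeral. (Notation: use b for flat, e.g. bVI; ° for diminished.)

ii°

Ab major has the diatonic set Ab, Bbm, Cm, Db, Eb, Fm, Gdim. Ab, Bbm, Eb and Gdim are all diatonic. Bbdim (Bb–Db–Fb) doesn't fit — on degree 2 Ab major would have Bbm (ii). Bbdim is the degree-2 chord of Ab minor, so it is the borrowed ii°.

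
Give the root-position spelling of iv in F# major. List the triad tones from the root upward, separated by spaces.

B D F#

iv is built on scale degree 4, which is B in both F# major and its parallel. Stacking thirds in F# minor on B gives B–D–F#.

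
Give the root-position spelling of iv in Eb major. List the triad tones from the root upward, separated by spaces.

iv is built on scale degree 4, which is Ab in both Eb major and its parallel. In Eb minor the chord on Ab is Ab–Cb–Eb.

Ab Cb Eb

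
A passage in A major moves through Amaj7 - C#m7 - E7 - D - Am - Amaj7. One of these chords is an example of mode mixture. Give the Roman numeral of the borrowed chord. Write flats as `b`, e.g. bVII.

i

The diatonic triads in A major are A, Bm, C#m, D, E, F#m, G#dim. Amaj7, C#m7, E7 and D are all diatonic. Am (A–C–E) is not: scale degree 1 in A major carries A (I). In A minor the chord on that degree is Am, so here it functions as i, borrowed from the parallel minor.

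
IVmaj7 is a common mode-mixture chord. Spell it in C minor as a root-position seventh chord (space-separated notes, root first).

F A C E

The root, F, is scale degree 4 — the same note in C minor and C major; only the chord quality changes. Stacking thirds in C major on F gives F–A–C–E.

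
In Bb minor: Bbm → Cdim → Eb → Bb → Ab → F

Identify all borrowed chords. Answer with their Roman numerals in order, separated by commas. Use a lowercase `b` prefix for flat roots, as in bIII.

IV, I

The diatonic triads in Bb minor (with V from harmonic minor) are Bbm, Cdim, Db, Ebm, F, Gb, Ab. Of the given chords, Bbm, Cdim, Ab and F are diatonic. Eb (Eb–G–Bb) is not: scale degree 4 in Bb minor carries Ebm (iv). In Bb major the chord on that degree is Eb, so here it functions as IV, borrowed from the parallel major. Bb (Bb–D–F) doesn't fit — on degree 1 Bb minor would have Bbm (i). Bb is the degree-1 chord of Bb major, so it is the borrowed I.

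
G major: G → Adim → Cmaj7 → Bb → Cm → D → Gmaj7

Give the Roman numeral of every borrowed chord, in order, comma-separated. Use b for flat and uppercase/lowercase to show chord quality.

ii°, bIII, iv

The diatonic triads in G major are G, Am, Bm, C, D, Em, F#dim. Of the given chords, G, Cmaj7, D and Gmaj7 are diatonic. Adim (A–C–Eb) doesn't fit — on degree 2 G major would have Am (ii). Adim is the degree-2 chord of G minor, so it is the borrowed ii°. But Bb (Bb–D–F) is foreign: the diatonic iii on degree 3 is Bm, whereas Bb comes from G minor. It is labeled bIII. Cm (C–Eb–G) is not: scale degree 4 in G major carries C (IV). In G minor the chord on that degree is Cm, so here it functions as iv, borrowed from the parallel minor.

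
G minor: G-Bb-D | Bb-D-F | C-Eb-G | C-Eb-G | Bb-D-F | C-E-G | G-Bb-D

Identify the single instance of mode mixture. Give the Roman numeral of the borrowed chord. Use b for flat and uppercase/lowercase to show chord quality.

IV

G minor has the diatonic set Gm, Adim, Bb, Cm, D, Eb, F (with V from harmonic minor). G–Bb–D = Gm, Bb–D–F = Bb and C–Eb–G = Cm all belong to that set. But C–E–G is foreign: the diatonic iv on degree 4 is Cm, whereas C comes from G major. It is labeled IV.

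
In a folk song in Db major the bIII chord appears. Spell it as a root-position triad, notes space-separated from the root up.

Fb Ab Cb

Scale degree 3 in Db major is F. bIII uses the lowered form, Fb, taken from Db minor. Stacking thirds in Db minor on Fb gives Fb–Ab–Cb.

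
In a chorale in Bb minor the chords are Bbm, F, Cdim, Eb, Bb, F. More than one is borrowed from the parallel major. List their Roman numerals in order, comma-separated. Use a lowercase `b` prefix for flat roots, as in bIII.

Bb minor has the diatonic set Bbm, Cdim, Db, Ebm, F, Gb, Ab (with V from harmonic minor). Of the given chords, Bbm, F and Cdim are diatonic. But Eb (Eb–G–Bb) is foreign: the diatonic iv on degree 4 is Ebm, whereas Eb comes from Bb major. It is labeled IV. But Bb (Bb–D–F) is foreign: the diatonic i on degree 1 is Bbm, whereas Bb comes from Bb major. It is labeled I.

IV, I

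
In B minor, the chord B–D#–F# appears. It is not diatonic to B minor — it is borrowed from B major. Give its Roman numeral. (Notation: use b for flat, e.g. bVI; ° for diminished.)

The root B is the diatonic 1st degree of B minor; the borrowing shows in the chord quality. B–D#–F# is a major chord — the form found in B major, not the diatonic i (Bm). Borrowed into B minor it is written I.

I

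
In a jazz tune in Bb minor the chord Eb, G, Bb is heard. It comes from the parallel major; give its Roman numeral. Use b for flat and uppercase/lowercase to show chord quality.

Eb is scale degree 4 in Bb minor. Eb–G–Bb is a major chord — the form found in Bb major, not the diatonic iv (Ebm). Borrowed into Bb minor it is written IV.

IV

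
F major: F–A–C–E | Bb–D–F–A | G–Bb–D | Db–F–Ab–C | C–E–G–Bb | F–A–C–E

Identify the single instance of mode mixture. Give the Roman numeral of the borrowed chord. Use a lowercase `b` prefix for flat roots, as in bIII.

bVImaj7

In F major the diatonic chords are F, Gm, Am, Bb, C, Dm, Edim. Of the given chords, F–A–C–E = Fmaj7, Bb–D–F–A = Bbmaj7, G–Bb–D = Gm and C–E–G–Bb = C7 are diatonic. Db–F–Ab–C doesn't fit — on degree 6 F major would have Dm (vi). Dbmaj7 is the degree-6 chord of F minor, so it is the borrowed bVImaj7.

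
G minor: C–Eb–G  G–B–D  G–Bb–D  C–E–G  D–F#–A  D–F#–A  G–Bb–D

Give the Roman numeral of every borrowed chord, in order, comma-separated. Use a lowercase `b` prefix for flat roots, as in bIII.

In G minor (with V from harmonic minor) the diatonic chords are Gm, Adim, Bb, Cm, D, Eb, F. Of the given chords, C–Eb–G = Cm, G–Bb–D = Gm and D–F#–A = D are diatonic. But G–B–D is foreign: the diatonic i on degree 1 is Gm, whereas G comes from G major. It is labeled I. But C–E–G is foreign: the diatonic iv on degree 4 is Cm, whereas C comes from G major. It is labeled IV.

I, IV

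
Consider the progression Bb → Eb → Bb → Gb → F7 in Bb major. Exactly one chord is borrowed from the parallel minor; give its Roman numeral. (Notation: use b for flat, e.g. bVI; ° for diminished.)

bVI

The diatonic triads in Bb major are Bb, Cm, Dm, Eb, F, Gm, Adim. Bb, Eb and F7 are all diatonic. But Gb (Gb–Bb–Db) is foreign: the diatonic vi on degree 6 is Gm, whereas Gb comes from Bb minor. It is labeled bVI.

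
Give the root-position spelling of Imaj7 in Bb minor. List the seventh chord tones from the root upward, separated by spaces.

Bb D F A

The root, Bb, is scale degree 1 — the same note in Bb minor and Bb major; only the chord quality changes. In Bb major the chord on Bb is Bb–D–F–A.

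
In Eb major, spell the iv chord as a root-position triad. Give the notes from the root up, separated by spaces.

Ab Cb Eb

iv is built on scale degree 4, which is Ab in both Eb major and its parallel. Stacking thirds in Eb minor on Ab gives Ab–Cb–Eb.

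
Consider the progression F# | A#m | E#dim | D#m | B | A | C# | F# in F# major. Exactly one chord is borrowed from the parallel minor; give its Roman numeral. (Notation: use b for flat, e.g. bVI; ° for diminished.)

The diatonic triads in F# major are F#, G#m, A#m, B, C#, D#m, E#dim. Of the given chords, F#, A#m, E#dim, D#m, B and C# are diatonic. A (A–C#–E) is not: scale degree 3 in F# major carries A#m (iii). In F# minor the chord on that degree is A, so here it functions as bIII, borrowed from the parallel minor.

bIII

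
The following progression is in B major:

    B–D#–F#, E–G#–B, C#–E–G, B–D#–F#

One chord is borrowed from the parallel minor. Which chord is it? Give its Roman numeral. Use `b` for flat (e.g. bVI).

The diatonic triads in B major are B, C#m, D#m, E, F#, G#m, A#dim. B–D#–F# = B and E–G#–B = E are both diatonic. But C#–E–G is foreign: the diatonic ii on degree 2 is C#m, whereas C#dim comes from B minor. It is labeled ii°.

ii°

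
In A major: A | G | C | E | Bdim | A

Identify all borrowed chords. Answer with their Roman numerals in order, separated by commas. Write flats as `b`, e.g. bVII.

The diatonic triads in A major are A, Bm, C#m, D, E, F#m, G#dim. A and E both belong to that set. But G (G–B–D) is foreign: the diatonic vii° on degree 7 is G#dim, whereas G comes from A minor. It is labeled bVII. C (C–E–G) is not: scale degree 3 in A major carries C#m (iii). In A minor the chord on that degree is C, so here it functions as bIII, borrowed from the parallel minor. Bdim (B–D–F) doesn't fit — on degree 2 A major would have Bm (ii). Bdim is the degree-2 chord of A minor, so it is the borrowed ii°.

bVII, bIII, ii°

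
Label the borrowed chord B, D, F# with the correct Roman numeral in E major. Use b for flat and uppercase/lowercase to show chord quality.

v

B is scale degree 5 in E major. Diatonically E major has B (V) on that degree; B–D–F# is instead the minor chord native to E minor, so it takes the label v.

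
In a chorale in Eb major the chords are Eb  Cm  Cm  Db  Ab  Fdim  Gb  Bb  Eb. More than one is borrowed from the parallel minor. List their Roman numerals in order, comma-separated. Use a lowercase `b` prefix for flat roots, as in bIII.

Eb major has the diatonic set Eb, Fm, Gm, Ab, Bb, Cm, Ddim. Eb, Cm, Ab and Bb are all diatonic. But Db (Db–F–Ab) is foreign: the diatonic vii° on degree 7 is Ddim, whereas Db comes from Eb minor. It is labeled bVII. But Fdim (F–Ab–Cb) is foreign: the diatonic ii on degree 2 is Fm, whereas Fdim comes from Eb minor. It is labeled ii°. But Gb (Gb–Bb–Db) is foreign: the diatonic iii on degree 3 is Gm, whereas Gb comes from Eb minor. It is labeled bIII.

bVII, ii°, bIII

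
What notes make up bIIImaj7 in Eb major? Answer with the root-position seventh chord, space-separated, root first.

Gb Bb Db F

Scale degree 3 in Eb major is G. bIIImaj7 uses the lowered form, Gb, taken from Eb minor. In Eb minor the chord on Gb is Gb–Bb–Db–F.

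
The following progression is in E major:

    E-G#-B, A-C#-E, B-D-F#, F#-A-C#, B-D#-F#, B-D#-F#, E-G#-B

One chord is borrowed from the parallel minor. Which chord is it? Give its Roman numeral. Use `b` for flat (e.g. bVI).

v

In E major the diatonic chords are E, F#m, G#m, A, B, C#m, D#dim. E–G#–B = E, A–C#–E = A, F#–A–C# = F#m and B–D#–F# = B are all diatonic. B–D–F# doesn't fit — on degree 5 E major would have B (V). Bm is the degree-5 chord of E minor, so it is the borrowed v.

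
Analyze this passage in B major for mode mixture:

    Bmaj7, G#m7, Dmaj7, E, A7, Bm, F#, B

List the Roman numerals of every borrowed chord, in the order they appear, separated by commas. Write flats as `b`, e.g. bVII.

bIIImaj7, bVII7, i

B major has the diatonic set B, C#m, D#m, E, F#, G#m, A#dim. Bmaj7, G#m7, E, F# and B all belong to that set. Dmaj7 (D–F#–A–C#) is not: scale degree 3 in B major carries D#m (iii). In B minor the chord on that degree is Dmaj7, so here it functions as bIIImaj7, borrowed from the parallel minor. A7 (A–C#–E–G) doesn't fit — on degree 7 B major would have A#dim (vii°). A7 is the degree-7 chord of B minor, so it is the borrowed bVII7. But Bm (B–D–F#) is foreign: the diatonic I on degree 1 is B, whereas Bm comes from B minor. It is labeled i.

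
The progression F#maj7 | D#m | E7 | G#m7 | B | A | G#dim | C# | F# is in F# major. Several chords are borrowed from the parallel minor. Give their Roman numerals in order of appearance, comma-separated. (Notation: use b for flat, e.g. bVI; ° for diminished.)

In F# major the diatonic chords are F#, G#m, A#m, B, C#, D#m, E#dim. F#maj7, D#m, G#m7, B, C# and F# all belong to that set. But E7 (E–G#–B–D) is foreign: the diatonic vii° on degree 7 is E#dim, whereas E7 comes from F# minor. It is labeled bVII7. A (A–C#–E) is not: scale degree 3 in F# major carries A#m (iii). In F# minor the chord on that degree is A, so here it functions as bIII, borrowed from the parallel minor. But G#dim (G#–B–D) is foreign: the diatonic ii on degree 2 is G#m, whereas G#dim comes from F# minor. It is labeled ii°.

bVII7, bIII, ii°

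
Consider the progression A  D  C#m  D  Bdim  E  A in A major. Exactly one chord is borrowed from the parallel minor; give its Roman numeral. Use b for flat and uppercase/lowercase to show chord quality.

ii°

The diatonic triads in A major are A, Bm, C#m, D, E, F#m, G#dim. Of the given chords, A, D, C#m and E are diatonic. Bdim (B–D–F) doesn't fit — on degree 2 A major would have Bm (ii). Bdim is the degree-2 chord of A minor, so it is the borrowed ii°.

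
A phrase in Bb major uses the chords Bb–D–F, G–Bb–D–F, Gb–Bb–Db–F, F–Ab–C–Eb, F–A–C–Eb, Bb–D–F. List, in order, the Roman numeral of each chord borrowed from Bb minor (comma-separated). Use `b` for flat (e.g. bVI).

bVImaj7, v7

Bb major has the diatonic set Bb, Cm, Dm, Eb, F, Gm, Adim. Of the given chords, Bb–D–F = Bb, G–Bb–D–F = Gm7 and F–A–C–Eb = F7 are diatonic. But Gb–Bb–Db–F is foreign: the diatonic vi on degree 6 is Gm, whereas Gbmaj7 comes from Bb minor. It is labeled bVImaj7. F–Ab–C–Eb is not: scale degree 5 in Bb major carries F (V). In Bb minor the chord on that degree is Fm7, so here it functions as v7, borrowed from the parallel minor.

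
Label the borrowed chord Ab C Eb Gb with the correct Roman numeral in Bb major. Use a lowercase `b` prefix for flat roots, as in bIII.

In Bb major scale degree 7 is A; Ab is its lowered form, from Bb minor. Ab–C–Eb–Gb is a dominant-seventh chord — the form found in Bb minor, not the diatonic vii° (Adim). Borrowed into Bb major it is written bVII7.

bVII7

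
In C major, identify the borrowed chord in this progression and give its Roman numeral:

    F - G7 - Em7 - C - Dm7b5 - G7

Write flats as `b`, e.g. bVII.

iiø7

The diatonic triads in C major are C, Dm, Em, F, G, Am, Bdim. Of the given chords, F, G7, Em7 and C are diatonic. Dm7b5 (D–F–Ab–C) is not: scale degree 2 in C major carries Dm (ii). In C minor the chord on that degree is Dm7b5, so here it functions as iiø7, borrowed from the parallel minor.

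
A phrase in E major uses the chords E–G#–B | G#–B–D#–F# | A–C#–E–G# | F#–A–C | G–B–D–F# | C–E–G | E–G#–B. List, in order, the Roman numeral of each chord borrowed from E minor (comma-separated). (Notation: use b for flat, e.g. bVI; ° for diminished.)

ii°, bIIImaj7, bVI

In E major the diatonic chords are E, F#m, G#m, A, B, C#m, D#dim. E–G#–B = E, G#–B–D#–F# = G#m7 and A–C#–E–G# = Amaj7 are all diatonic. F#–A–C doesn't fit — on degree 2 E major would have F#m (ii). F#dim is the degree-2 chord of E minor, so it is the borrowed ii°. G–B–D–F# doesn't fit — on degree 3 E major would have G#m (iii). Gmaj7 is the degree-3 chord of E minor, so it is the borrowed bIIImaj7. C–E–G doesn't fit — on degree 6 E major would have C#m (vi). C is the degree-6 chord of E minor, so it is the borrowed bVI.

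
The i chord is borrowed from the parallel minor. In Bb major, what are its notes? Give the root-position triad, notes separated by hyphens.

Bb-Db-F

The root, Bb, is scale degree 1 — the same note in Bb major and Bb minor; only the chord quality changes. Stacking thirds in Bb minor on Bb gives Bb–Db–F.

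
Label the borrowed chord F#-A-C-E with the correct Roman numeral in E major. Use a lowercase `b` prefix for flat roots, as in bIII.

iiø7

The root F# is the diatonic 2nd degree of E major; the borrowing shows in the chord quality. The diatonic chord on degree 2 would be F#m (ii), but F#–A–C–E is the half-diminished-seventh chord from E minor. As a borrowed chord it is labeled iiø7.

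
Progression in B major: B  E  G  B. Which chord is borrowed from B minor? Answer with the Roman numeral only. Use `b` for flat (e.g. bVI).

In B major the diatonic chords are B, C#m, D#m, E, F#, G#m, A#dim. B and E both belong to that set. G (G–B–D) is not: scale degree 6 in B major carries G#m (vi). In B minor the chord on that degree is G, so here it functions as bVI, borrowed from the parallel minor.

bVI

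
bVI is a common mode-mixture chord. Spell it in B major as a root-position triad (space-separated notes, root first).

bVI is built on the lowered scale degree 6. In B major degree 6 is G#; lowered it becomes G. In B minor the chord on G is G–B–D.

G B D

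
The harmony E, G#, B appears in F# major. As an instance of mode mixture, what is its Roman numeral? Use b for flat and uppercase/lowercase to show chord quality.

The root E is the lowered 7th scale degree — diatonically F# major has E# there. E–G#–B is a major chord — the form found in F# minor, not the diatonic vii° (E#dim). Borrowed into F# major it is written bVII.

bVII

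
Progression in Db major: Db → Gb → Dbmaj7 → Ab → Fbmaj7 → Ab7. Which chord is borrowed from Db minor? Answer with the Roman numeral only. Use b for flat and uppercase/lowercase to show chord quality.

The diatonic triads in Db major are Db, Ebm, Fm, Gb, Ab, Bbm, Cdim. Of the given chords, Db, Gb, Dbmaj7, Ab and Ab7 are diatonic. Fbmaj7 (Fb–Ab–Cb–Eb) is not: scale degree 3 in Db major carries Fm (iii). In Db minor the chord on that degree is Fbmaj7, so here it functions as bIIImaj7, borrowed from the parallel minor.

bIIImaj7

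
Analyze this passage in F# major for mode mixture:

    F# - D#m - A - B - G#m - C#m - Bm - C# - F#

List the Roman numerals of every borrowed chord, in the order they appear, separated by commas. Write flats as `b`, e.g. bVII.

bIII, v, iv

F# major has the diatonic set F#, G#m, A#m, B, C#, D#m, E#dim. Of the given chords, F#, D#m, B, G#m and C# are diatonic. A (A–C#–E) doesn't fit — on degree 3 F# major would have A#m (iii). A is the degree-3 chord of F# minor, so it is the borrowed bIII. But C#m (C#–E–G#) is foreign: the diatonic V on degree 5 is C#, whereas C#m comes from F# minor. It is labeled v. Bm (B–D–F#) doesn't fit — on degree 4 F# major would have B (IV). Bm is the degree-4 chord of F# minor, so it is the borrowed iv.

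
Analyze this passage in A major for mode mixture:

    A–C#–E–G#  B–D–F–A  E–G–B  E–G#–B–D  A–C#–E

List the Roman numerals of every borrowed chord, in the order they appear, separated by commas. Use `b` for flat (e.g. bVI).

In A major the diatonic chords are A, Bm, C#m, D, E, F#m, G#dim. A–C#–E–G# = Amaj7, E–G#–B–D = E7 and A–C#–E = A all belong to that set. B–D–F–A is not: scale degree 2 in A major carries Bm (ii). In A minor the chord on that degree is Bm7b5, so here it functions as iiø7, borrowed from the parallel minor. But E–G–B is foreign: the diatonic V on degree 5 is E, whereas Em comes from A minor. It is labeled v.

iiø7, v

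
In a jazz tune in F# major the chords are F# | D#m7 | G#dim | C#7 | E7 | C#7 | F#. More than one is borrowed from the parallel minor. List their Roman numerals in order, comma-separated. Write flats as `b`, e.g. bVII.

ii°, bVII7

F# major has the diatonic set F#, G#m, A#m, B, C#, D#m, E#dim. Of the given chords, F#, D#m7 and C#7 are diatonic. But G#dim (G#–B–D) is foreign: the diatonic ii on degree 2 is G#m, whereas G#dim comes from F# minor. It is labeled ii°. E7 (E–G#–B–D) doesn't fit — on degree 7 F# major would have E#dim (vii°). E7 is the degree-7 chord of F# minor, so it is the borrowed bVII7.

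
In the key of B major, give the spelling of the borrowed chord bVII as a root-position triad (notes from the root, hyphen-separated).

A-C#-E

Scale degree 7 in B major is A#. bVII uses the lowered form, A, taken from B minor. In B minor the chord on A is A–C#–E.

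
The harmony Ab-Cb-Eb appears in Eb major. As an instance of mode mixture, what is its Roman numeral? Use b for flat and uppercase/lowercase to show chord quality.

Ab is scale degree 4 in Eb major. Ab–Cb–Eb is a minor chord — the form found in Eb minor, not the diatonic IV (Ab). Borrowed into Eb major it is written iv.

iv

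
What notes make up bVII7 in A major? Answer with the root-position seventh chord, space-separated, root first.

G B D F

Scale degree 7 in A major is G#. bVII7 uses the lowered form, G, taken from A minor. In A minor the chord on G is G–B–D–F.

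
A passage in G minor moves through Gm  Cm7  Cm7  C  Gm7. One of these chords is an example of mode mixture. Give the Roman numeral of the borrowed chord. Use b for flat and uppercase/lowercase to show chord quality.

IV

G minor has the diatonic set Gm, Adim, Bb, Cm, D, Eb, F (with V from harmonic minor). Of the given chords, Gm, Cm7 and Gm7 are diatonic. C (C–E–G) is not: scale degree 4 in G minor carries Cm (iv). In G major the chord on that degree is C, so here it functions as IV, borrowed from the parallel major.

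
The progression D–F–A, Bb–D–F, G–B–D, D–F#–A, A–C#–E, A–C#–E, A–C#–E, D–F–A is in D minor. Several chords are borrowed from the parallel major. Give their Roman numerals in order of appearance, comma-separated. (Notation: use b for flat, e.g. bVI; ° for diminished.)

D minor has the diatonic set Dm, Edim, F, Gm, A, Bb, C (with V from harmonic minor). D–F–A = Dm, Bb–D–F = Bb and A–C#–E = A are all diatonic. But G–B–D is foreign: the diatonic iv on degree 4 is Gm, whereas G comes from D major. It is labeled IV. D–F#–A doesn't fit — on degree 1 D minor would have Dm (i). D is the degree-1 chord of D major, so it is the borrowed I.

IV, I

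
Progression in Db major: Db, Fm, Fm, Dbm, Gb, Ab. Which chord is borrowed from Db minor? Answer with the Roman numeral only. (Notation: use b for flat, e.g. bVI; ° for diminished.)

In Db major the diatonic chords are Db, Ebm, Fm, Gb, Ab, Bbm, Cdim. Of the given chords, Db, Fm, Gb and Ab are diatonic. Dbm (Db–Fb–Ab) is not: scale degree 1 in Db major carries Db (I). In Db minor the chord on that degree is Dbm, so here it functions as i, borrowed from the parallel minor.

i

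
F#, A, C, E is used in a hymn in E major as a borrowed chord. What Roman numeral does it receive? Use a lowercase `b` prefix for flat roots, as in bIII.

iiø7

F# is scale degree 2 in E major. F#–A–C–E is a half-diminished-seventh chord — the form found in E minor, not the diatonic ii (F#m). Borrowed into E major it is written iiø7.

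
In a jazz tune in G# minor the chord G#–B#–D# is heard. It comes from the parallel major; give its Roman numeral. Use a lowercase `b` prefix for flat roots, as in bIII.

G# is scale degree 1 in G# minor. G#–B#–D# is a major chord — the form found in G# major, not the diatonic i (G#m). Borrowed into G# minor it is written I.

I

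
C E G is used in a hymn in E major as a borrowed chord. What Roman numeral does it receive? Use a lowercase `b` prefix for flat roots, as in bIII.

bVI

The root C is the lowered 6th scale degree — diatonically E major has C# there. Diatonically E major has C#m (vi) on that degree; C–E–G is instead the major chord native to E minor, so it takes the label bVI.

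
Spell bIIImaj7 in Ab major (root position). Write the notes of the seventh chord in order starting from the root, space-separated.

Scale degree 3 in Ab major is C. bIIImaj7 uses the lowered form, Cb, taken from Ab minor. In Ab minor the chord on Cb is Cb–Eb–Gb–Bb.

Cb Eb Gb Bb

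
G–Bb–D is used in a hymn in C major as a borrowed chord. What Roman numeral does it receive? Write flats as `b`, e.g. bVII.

v

The root G is the diatonic 5th degree of C major; the borrowing shows in the chord quality. G–Bb–D is a minor chord — the form found in C minor, not the diatonic V (G). Borrowed into C major it is written v.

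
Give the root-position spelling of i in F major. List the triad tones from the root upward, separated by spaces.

The root, F, is scale degree 1 — the same note in F major and F minor; only the chord quality changes. Building the minor chord from the parallel minor on F: F–Ab–C.

F Ab C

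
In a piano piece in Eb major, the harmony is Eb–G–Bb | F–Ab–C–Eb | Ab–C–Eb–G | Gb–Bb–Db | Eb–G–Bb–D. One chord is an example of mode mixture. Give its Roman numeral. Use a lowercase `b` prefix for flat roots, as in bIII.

bIII

Eb major has the diatonic set Eb, Fm, Gm, Ab, Bb, Cm, Ddim. Eb–G–Bb = Eb, F–Ab–C–Eb = Fm7, Ab–C–Eb–G = Abmaj7 and Eb–G–Bb–D = Ebmaj7 are all diatonic. Gb–Bb–Db doesn't fit — on degree 3 Eb major would have Gm (iii). Gb is the degree-3 chord of Eb minor, so it is the borrowed bIII.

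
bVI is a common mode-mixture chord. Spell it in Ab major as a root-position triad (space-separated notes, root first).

Fb Ab Cb

bVI is built on the lowered scale degree 6. In Ab major degree 6 is F; lowered it becomes Fb. Stacking thirds in Ab minor on Fb gives Fb–Ab–Cb.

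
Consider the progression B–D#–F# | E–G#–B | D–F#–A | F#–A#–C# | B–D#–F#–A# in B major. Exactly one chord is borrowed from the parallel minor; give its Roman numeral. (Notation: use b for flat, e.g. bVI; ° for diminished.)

bIII

B major has the diatonic set B, C#m, D#m, E, F#, G#m, A#dim. B–D#–F# = B, E–G#–B = E, F#–A#–C# = F# and B–D#–F#–A# = Bmaj7 are all diatonic. D–F#–A doesn't fit — on degree 3 B major would have D#m (iii). D is the degree-3 chord of B minor, so it is the borrowed bIII.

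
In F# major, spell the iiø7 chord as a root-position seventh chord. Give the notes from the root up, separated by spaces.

iiø7 is built on scale degree 2, which is G# in both F# major and its parallel. Stacking thirds in F# minor on G# gives G#–B–D–F#.

G# B D F#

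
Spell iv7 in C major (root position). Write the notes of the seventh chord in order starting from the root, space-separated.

F Ab C Eb

The root, F, is scale degree 4 — the same note in C major and C minor; only the chord quality changes. Stacking thirds in C minor on F gives F–Ab–C–Eb.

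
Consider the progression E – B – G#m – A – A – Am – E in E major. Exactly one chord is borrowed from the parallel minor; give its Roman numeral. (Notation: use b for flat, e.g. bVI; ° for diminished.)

The diatonic triads in E major are E, F#m, G#m, A, B, C#m, D#dim. E, B, G#m and A all belong to that set. Am (A–C–E) doesn't fit — on degree 4 E major would have A (IV). Am is the degree-4 chord of E minor, so it is the borrowed iv.

iv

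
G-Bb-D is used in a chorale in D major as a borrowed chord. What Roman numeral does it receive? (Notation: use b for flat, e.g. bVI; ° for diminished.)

The root G is the diatonic 4th degree of D major; the borrowing shows in the chord quality. G–Bb–D is a minor chord — the form found in D minor, not the diatonic IV (G). Borrowed into D major it is written iv.

iv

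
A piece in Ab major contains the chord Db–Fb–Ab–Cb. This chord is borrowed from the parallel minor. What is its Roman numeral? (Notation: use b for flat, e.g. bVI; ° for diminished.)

The root Db is the diatonic 4th degree of Ab major; the borrowing shows in the chord quality. The diatonic chord on degree 4 would be Db (IV), but Db–Fb–Ab–Cb is the minor-seventh chord from Ab minor. As a borrowed chord it is labeled iv7.

iv7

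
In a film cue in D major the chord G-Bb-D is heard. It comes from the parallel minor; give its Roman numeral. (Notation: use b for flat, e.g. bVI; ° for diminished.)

G is scale degree 4 in D major. G–Bb–D is a minor chord — the form found in D minor, not the diatonic IV (G). Borrowed into D major it is written iv.

iv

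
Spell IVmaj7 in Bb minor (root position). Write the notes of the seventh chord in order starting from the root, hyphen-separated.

The root, Eb, is scale degree 4 — the same note in Bb minor and Bb major; only the chord quality changes. Building the major-seventh chord from the parallel major on Eb: Eb–G–Bb–D.

Eb-G-Bb-D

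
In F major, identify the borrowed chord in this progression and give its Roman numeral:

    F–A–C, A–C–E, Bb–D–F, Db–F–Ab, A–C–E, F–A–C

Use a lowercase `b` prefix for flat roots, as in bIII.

The diatonic triads in F major are F, Gm, Am, Bb, C, Dm, Edim. F–A–C = F, A–C–E = Am and Bb–D–F = Bb are all diatonic. Db–F–Ab doesn't fit — on degree 6 F major would have Dm (vi). Db is the degree-6 chord of F minor, so it is the borrowed bVI.

bVI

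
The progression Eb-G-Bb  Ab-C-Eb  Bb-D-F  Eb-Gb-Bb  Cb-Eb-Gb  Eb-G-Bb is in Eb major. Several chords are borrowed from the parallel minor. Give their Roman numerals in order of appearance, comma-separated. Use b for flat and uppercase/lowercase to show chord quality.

In Eb major the diatonic chords are Eb, Fm, Gm, Ab, Bb, Cm, Ddim. Eb–G–Bb = Eb, Ab–C–Eb = Ab and Bb–D–F = Bb all belong to that set. Eb–Gb–Bb is not: scale degree 1 in Eb major carries Eb (I). In Eb minor the chord on that degree is Ebm, so here it functions as i, borrowed from the parallel minor. But Cb–Eb–Gb is foreign: the diatonic vi on degree 6 is Cm, whereas Cb comes from Eb minor. It is labeled bVI.

i, bVI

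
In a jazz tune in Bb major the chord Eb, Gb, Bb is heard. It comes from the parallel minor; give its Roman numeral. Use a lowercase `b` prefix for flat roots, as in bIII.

Eb is scale degree 4 in Bb major. Diatonically Bb major has Eb (IV) on that degree; Eb–Gb–Bb is instead the minor chord native to Bb minor, so it takes the label iv.

iv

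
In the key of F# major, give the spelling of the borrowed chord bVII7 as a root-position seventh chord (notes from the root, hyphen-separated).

Scale degree 7 in F# major is E#. bVII7 uses the lowered form, E, taken from F# minor. Building the dominant-seventh chord from the parallel minor on E: E–G#–B–D.

E-G#-B-D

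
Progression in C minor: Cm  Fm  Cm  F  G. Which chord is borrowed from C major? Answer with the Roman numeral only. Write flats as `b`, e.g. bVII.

In C minor (with V from harmonic minor) the diatonic chords are Cm, Ddim, Eb, Fm, G, Ab, Bb. Of the given chords, Cm, Fm and G are diatonic. F (F–A–C) is not: scale degree 4 in C minor carries Fm (iv). In C major the chord on that degree is F, so here it functions as IV, borrowed from the parallel major.

IV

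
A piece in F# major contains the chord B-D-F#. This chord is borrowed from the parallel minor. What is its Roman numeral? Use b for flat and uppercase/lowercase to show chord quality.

The root B is the diatonic 4th degree of F# major; the borrowing shows in the chord quality. The diatonic chord on degree 4 would be B (IV), but B–D–F# is the minor chord from F# minor. As a borrowed chord it is labeled iv.

iv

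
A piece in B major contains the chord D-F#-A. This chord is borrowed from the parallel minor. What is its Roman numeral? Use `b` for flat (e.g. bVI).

D is the lowered form of scale degree 3 in B major (the diatonic degree 3 is D#). D–F#–A is a major chord — the form found in B minor, not the diatonic iii (D#m). Borrowed into B major it is written bIII.

bIII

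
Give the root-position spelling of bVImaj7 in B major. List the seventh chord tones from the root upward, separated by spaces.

G B D F#

bVImaj7 is built on the lowered scale degree 6. In B major degree 6 is G#; lowered it becomes G. Building the major-seventh chord from the parallel minor on G: G–B–D–F#.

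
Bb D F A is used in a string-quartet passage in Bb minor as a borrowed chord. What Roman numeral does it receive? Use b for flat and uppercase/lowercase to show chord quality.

The root Bb is the diatonic 1st degree of Bb minor; the borrowing shows in the chord quality. Bb–D–F–A is a major-seventh chord — the form found in Bb major, not the diatonic i (Bbm). Borrowed into Bb minor it is written Imaj7.

Imaj7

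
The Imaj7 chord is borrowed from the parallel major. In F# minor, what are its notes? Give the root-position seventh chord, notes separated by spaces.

Imaj7 is built on scale degree 1, which is F# in both F# minor and its parallel. In F# major the chord on F# is F#–A#–C#–E#.

F# A# C# E#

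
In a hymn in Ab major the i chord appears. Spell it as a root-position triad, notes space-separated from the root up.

Ab Cb Eb

The root, Ab, is scale degree 1 — the same note in Ab major and Ab minor; only the chord quality changes. Stacking thirds in Ab minor on Ab gives Ab–Cb–Eb.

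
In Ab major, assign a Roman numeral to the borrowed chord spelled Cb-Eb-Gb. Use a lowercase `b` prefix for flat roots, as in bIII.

bIII

Cb is the lowered form of scale degree 3 in Ab major (the diatonic degree 3 is C). The diatonic chord on degree 3 would be Cm (iii), but Cb–Eb–Gb is the major chord from Ab minor. As a borrowed chord it is labeled bIII.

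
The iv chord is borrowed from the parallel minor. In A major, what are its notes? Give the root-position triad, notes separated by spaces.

D F A

iv is built on scale degree 4, which is D in both A major and its parallel. In A minor the chord on D is D–F–A.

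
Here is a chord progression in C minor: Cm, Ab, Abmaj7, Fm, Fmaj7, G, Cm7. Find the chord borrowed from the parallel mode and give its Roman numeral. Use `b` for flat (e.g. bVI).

IVmaj7

In C minor (with V from harmonic minor) the diatonic chords are Cm, Ddim, Eb, Fm, G, Ab, Bb. Of the given chords, Cm, Ab, Abmaj7, Fm, G and Cm7 are diatonic. But Fmaj7 (F–A–C–E) is foreign: the diatonic iv on degree 4 is Fm, whereas Fmaj7 comes from C major. It is labeled IVmaj7.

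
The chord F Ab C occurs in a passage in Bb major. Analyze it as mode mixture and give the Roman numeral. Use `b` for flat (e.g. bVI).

F is scale degree 5 in Bb major. The diatonic chord on degree 5 would be F (V), but F–Ab–C is the minor chord from Bb minor. As a borrowed chord it is labeled v.

v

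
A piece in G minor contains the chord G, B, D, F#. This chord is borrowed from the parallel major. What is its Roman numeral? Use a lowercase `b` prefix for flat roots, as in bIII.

Imaj7

G is scale degree 1 in G minor. G–B–D–F# is a major-seventh chord — the form found in G major, not the diatonic i (Gm). Borrowed into G minor it is written Imaj7.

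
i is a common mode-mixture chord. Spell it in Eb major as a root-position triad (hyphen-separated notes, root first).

Eb-Gb-Bb

i is built on scale degree 1, which is Eb in both Eb major and its parallel. In Eb minor the chord on Eb is Eb–Gb–Bb.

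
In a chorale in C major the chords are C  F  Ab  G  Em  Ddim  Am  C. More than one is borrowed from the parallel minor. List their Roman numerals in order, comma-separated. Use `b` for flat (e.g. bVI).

bVI, ii°

The diatonic triads in C major are C, Dm, Em, F, G, Am, Bdim. C, F, G, Em and Am all belong to that set. But Ab (Ab–C–Eb) is foreign: the diatonic vi on degree 6 is Am, whereas Ab comes from C minor. It is labeled bVI. But Ddim (D–F–Ab) is foreign: the diatonic ii on degree 2 is Dm, whereas Ddim comes from C minor. It is labeled ii°.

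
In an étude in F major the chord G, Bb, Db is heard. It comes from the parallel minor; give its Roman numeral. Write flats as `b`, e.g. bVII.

ii°

G is scale degree 2 in F major. The diatonic chord on degree 2 would be Gm (ii), but G–Bb–Db is the diminished chord from F minor. As a borrowed chord it is labeled ii°.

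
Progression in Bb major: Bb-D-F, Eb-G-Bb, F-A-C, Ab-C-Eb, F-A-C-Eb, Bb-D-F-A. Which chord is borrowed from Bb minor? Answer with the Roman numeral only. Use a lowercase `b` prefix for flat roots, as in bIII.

The diatonic triads in Bb major are Bb, Cm, Dm, Eb, F, Gm, Adim. Bb–D–F = Bb, Eb–G–Bb = Eb, F–A–C = F, F–A–C–Eb = F7 and Bb–D–F–A = Bbmaj7 all belong to that set. Ab–C–Eb is not: scale degree 7 in Bb major carries Adim (vii°). In Bb minor the chord on that degree is Ab, so here it functions as bVII, borrowed from the parallel minor.

bVII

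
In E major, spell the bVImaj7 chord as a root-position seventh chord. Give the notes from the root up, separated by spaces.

C E G B

Scale degree 6 in E major is C#. bVImaj7 uses the lowered form, C, taken from E minor. Stacking thirds in E minor on C gives C–E–G–B.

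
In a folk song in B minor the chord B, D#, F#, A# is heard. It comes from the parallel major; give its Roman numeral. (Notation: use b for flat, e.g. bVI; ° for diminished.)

Imaj7

The root B is the diatonic 1st degree of B minor; the borrowing shows in the chord quality. Diatonically B minor has Bm (i) on that degree; B–D#–F#–A# is instead the major-seventh chord native to B major, so it takes the label Imaj7.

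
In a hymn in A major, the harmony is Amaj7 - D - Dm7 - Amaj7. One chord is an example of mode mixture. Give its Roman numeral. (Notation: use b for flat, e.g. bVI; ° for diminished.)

iv7

The diatonic triads in A major are A, Bm, C#m, D, E, F#m, G#dim. Amaj7 and D both belong to that set. Dm7 (D–F–A–C) is not: scale degree 4 in A major carries D (IV). In A minor the chord on that degree is Dm7, so here it functions as iv7, borrowed from the parallel minor.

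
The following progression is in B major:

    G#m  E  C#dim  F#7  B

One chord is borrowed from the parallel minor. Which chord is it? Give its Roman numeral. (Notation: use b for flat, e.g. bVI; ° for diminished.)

ii°

The diatonic triads in B major are B, C#m, D#m, E, F#, G#m, A#dim. G#m, E, F#7 and B are all diatonic. C#dim (C#–E–G) is not: scale degree 2 in B major carries C#m (ii). In B minor the chord on that degree is C#dim, so here it functions as ii°, borrowed from the parallel minor.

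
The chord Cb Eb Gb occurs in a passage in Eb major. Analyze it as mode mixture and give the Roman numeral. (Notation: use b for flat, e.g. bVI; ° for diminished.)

bVI

In Eb major scale degree 6 is C; Cb is its lowered form, from Eb minor. Diatonically Eb major has Cm (vi) on that degree; Cb–Eb–Gb is instead the major chord native to Eb minor, so it takes the label bVI.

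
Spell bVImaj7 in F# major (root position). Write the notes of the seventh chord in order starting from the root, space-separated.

D F# A C#

The root of bVImaj7 is the lowered 6th degree: D# becomes D. In F# minor the chord on D is D–F#–A–C#.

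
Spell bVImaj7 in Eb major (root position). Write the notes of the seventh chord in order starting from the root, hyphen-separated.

Cb-Eb-Gb-Bb

Scale degree 6 in Eb major is C. bVImaj7 uses the lowered form, Cb, taken from Eb minor. Building the major-seventh chord from the parallel minor on Cb: Cb–Eb–Gb–Bb.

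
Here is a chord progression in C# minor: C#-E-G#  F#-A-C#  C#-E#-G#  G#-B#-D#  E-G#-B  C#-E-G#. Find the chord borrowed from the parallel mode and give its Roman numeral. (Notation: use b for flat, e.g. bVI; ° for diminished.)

In C# minor (with V from harmonic minor) the diatonic chords are C#m, D#dim, E, F#m, G#, A, B. C#–E–G# = C#m, F#–A–C# = F#m, G#–B#–D# = G# and E–G#–B = E are all diatonic. But C#–E#–G# is foreign: the diatonic i on degree 1 is C#m, whereas C# comes from C# major. It is labeled I.

I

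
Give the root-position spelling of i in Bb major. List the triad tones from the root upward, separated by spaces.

i is built on scale degree 1, which is Bb in both Bb major and its parallel. Stacking thirds in Bb minor on Bb gives Bb–Db–F.

Bb Db F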